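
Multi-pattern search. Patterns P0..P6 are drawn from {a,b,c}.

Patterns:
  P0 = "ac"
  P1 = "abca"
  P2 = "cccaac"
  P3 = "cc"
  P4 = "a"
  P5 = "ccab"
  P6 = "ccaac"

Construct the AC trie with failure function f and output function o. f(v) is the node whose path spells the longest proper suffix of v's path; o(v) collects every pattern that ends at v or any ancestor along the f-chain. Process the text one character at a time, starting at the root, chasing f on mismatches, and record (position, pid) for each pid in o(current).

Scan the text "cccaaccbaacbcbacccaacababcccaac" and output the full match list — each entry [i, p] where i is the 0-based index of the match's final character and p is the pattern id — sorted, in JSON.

Build:
Trie (insert patterns):
  0='ε' goto a→1 c→6
  1='a' goto b→3 c→2  ←P4
  2='ac' goto ·  ←P0
  3='ab' goto c→4
  4='abc' goto a→5
  5='abca' goto ·  ←P1
  6='c' goto c→7
  7='cc' goto a→12 c→8  ←P3
  8='ccc' goto a→9
  9='ccca' goto a→10
  10='cccaa' goto c→11
  11='cccaac' goto ·  ←P2
  12='cca' goto a→14 b→13
  13='ccab' goto ·  ←P5
  14='ccaa' goto c→15
  15='ccaac' goto ·  ←P6

Failure links (BFS by depth):
  n1('a'): parent n0 fail=0; on 'a' 0 → fail=0;  out {4}∪∅={4}
  n6('c'): parent n0 fail=0; on 'c' 0 → fail=0;  out ∅∪∅=∅
  n2('ac'): parent n1 fail=0; on 'c' 0 → fail=6;  out {0}∪∅={0}
  n3('ab'): parent n1 fail=0; on 'b' 0 → fail=0;  out ∅∪∅=∅
  n7('cc'): parent n6 fail=0; on 'c' 0 → fail=6;  out {3}∪∅={3}
  n4('abc'): parent n3 fail=0; on 'c' 0 → fail=6;  out ∅∪∅=∅
  n8('ccc'): parent n7 fail=6; on 'c' 6 → fail=7;  out ∅∪{3}={3}
  n12('cca'): parent n7 fail=6; on 'a' 6→0 → fail=1;  out ∅∪{4}={4}
  n5('abca'): parent n4 fail=6; on 'a' 6→0 → fail=1;  out {1}∪{4}={1,4}
  n9('ccca'): parent n8 fail=7; on 'a' 7 → fail=12;  out ∅∪{4}={4}
  n13('ccab'): parent n12 fail=1; on 'b' 1 → fail=3;  out {5}∪∅={5}
  n14('ccaa'): parent n12 fail=1; on 'a' 1→0 → fail=1;  out ∅∪{4}={4}
  n10('cccaa'): parent n9 fail=12; on 'a' 12 → fail=14;  out ∅∪{4}={4}
  n15('ccaac'): parent n14 fail=1; on 'c' 1 → fail=2;  out {6}∪{0}={0,6}
  n11('cccaac'): parent n10 fail=14; on 'c' 14 → fail=15;  out {2}∪{0,6}={0,2,6}

Scan:
[0] read 'c'  n0⇒n6
[1] read 'c'  n6⇒n7  ** P3@[0:1]
[2] read 'c'  n7⇒n8  ** P3@[1:2]
[3] read 'a'  n8⇒n9  ** P4@[3:3]
[4] read 'a'  n9⇒n10  ** P4@[4:4]
[5] read 'c'  n10⇒n11  ** P0@[4:5],P2@[0:5],P6@[1:5]
[6] read 'c'  n11⇒n7 (fail-walked)  ** P3@[5:6]
[7] read 'b'  n7⇒n0 (fail-walked)
[8] read 'a'  n0⇒n1  ** P4@[8:8]
[9] read 'a'  n1⇒n1 (fail-walked)  ** P4@[9:9]
[10] read 'c'  n1⇒n2  ** P0@[9:10]
[11] read 'b'  n2⇒n0 (fail-walked)
[12] read 'c'  n0⇒n6
[13] read 'b'  n6⇒n0 (fail-walked)
[14] read 'a'  n0⇒n1  ** P4@[14:14]
[15] read 'c'  n1⇒n2  ** P0@[14:15]
[16] read 'c'  n2⇒n7 (fail-walked)  ** P3@[15:16]
[17] read 'c'  n7⇒n8  ** P3@[16:17]
[18] read 'a'  n8⇒n9  ** P4@[18:18]
[19] read 'a'  n9⇒n10  ** P4@[19:19]
[20] read 'c'  n10⇒n11  ** P0@[19:20],P2@[15:20],P6@[16:20]
[21] read 'a'  n11⇒n1 (fail-walked)  ** P4@[21:21]
[22] read 'b'  n1⇒n3
[23] read 'a'  n3⇒n1 (fail-walked)  ** P4@[23:23]
[24] read 'b'  n1⇒n3
[25] read 'c'  n3⇒n4
[26] read 'c'  n4⇒n7 (fail-walked)  ** P3@[25:26]
[27] read 'c'  n7⇒n8  ** P3@[26:27]
[28] read 'a'  n8⇒n9  ** P4@[28:28]
[29] read 'a'  n9⇒n10  ** P4@[29:29]
[30] read 'c'  n10⇒n11  ** P0@[29:30],P2@[25:30],P6@[26:30]

Matches: [[1,3],[2,3],[3,4],[4,4],[5,0],[5,2],[5,6],[6,3],[8,4],[9,4],[10,0],[14,4],[15,0],[16,3],[17,3],[18,4],[19,4],[20,0],[20,2],[20,6],[21,4],[23,4],[26,3],[27,3],[28,4],[29,4],[30,0],[30,2],[30,6]]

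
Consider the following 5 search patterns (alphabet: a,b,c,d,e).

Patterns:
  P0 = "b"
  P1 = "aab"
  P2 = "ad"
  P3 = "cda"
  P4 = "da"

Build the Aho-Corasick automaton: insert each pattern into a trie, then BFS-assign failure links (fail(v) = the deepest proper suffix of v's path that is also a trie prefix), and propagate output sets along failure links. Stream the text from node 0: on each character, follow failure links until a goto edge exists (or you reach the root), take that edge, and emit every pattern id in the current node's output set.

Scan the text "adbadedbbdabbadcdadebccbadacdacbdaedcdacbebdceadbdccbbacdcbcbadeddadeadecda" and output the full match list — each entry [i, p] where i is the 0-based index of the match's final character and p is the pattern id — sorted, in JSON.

Build:
Trie nodes:
  n0 'ε': a→2 b→1 c→6 d→9
  n1 'b': ·  [P0 ends]
  n2 'a': a→3 d→5
  n3 'aa': b→4
  n4 'aab': ·  [P1 ends]
  n5 'ad': ·  [P2 ends]
  n6 'c': d→7
  n7 'cd': a→8
  n8 'cda': ·  [P3 ends]
  n9 'd': a→10
  n10 'da': ·  [P4 ends]

Failure links (BFS by depth):
  n1('b'): parent n0 fail=0; on 'b' 0 → fail=0;  out {0}∪∅={0}
  n2('a'): parent n0 fail=0; on 'a' 0 → fail=0;  out ∅∪∅=∅
  n6('c'): parent n0 fail=0; on 'c' 0 → fail=0;  out ∅∪∅=∅
  n9('d'): parent n0 fail=0; on 'd' 0 → fail=0;  out ∅∪∅=∅
  n3('aa'): parent n2 fail=0; on 'a' 0 → fail=2;  out ∅∪∅=∅
  n5('ad'): parent n2 fail=0; on 'd' 0 → fail=9;  out {2}∪∅={2}
  n7('cd'): parent n6 fail=0; on 'd' 0 → fail=9;  out ∅∪∅=∅
  n10('da'): parent n9 fail=0; on 'a' 0 → fail=2;  out {4}∪∅={4}
  n4('aab'): parent n3 fail=2; on 'b' 2→0 → fail=1;  out {1}∪{0}={0,1}
  n8('cda'): parent n7 fail=9; on 'a' 9 → fail=10;  out {3}∪{4}={3,4}

Text stream:
pos 0 'a': at 2
pos 1 'd': at 5  → match P2@[0:1]
pos 2 'b': at 1 (via fail)  → match P0@[2:2]
pos 3 'a': at 2 (via fail)
pos 4 'd': at 5  → match P2@[3:4]
pos 5 'e': at 0 (via fail)
pos 6 'd': at 9
pos 7 'b': at 1 (via fail)  → match P0@[7:7]
pos 8 'b': at 1 (via fail)  → match P0@[8:8]
pos 9 'd': at 9 (via fail)
pos 10 'a': at 10  → match P4@[9:10]
pos 11 'b': at 1 (via fail)  → match P0@[11:11]
pos 12 'b': at 1 (via fail)  → match P0@[12:12]
pos 13 'a': at 2 (via fail)
pos 14 'd': at 5  → match P2@[13:14]
pos 15 'c': at 6 (via fail)
pos 16 'd': at 7
pos 17 'a': at 8  → match P3@[15:17],P4@[16:17]
pos 18 'd': at 5 (via fail)  → match P2@[17:18]
pos 19 'e': at 0 (via fail)
pos 20 'b': at 1  → match P0@[20:20]
pos 21 'c': at 6 (via fail)
pos 22 'c': at 6 (via fail)
pos 23 'b': at 1 (via fail)  → match P0@[23:23]
pos 24 'a': at 2 (via fail)
pos 25 'd': at 5  → match P2@[24:25]
pos 26 'a': at 10 (via fail)  → match P4@[25:26]
pos 27 'c': at 6 (via fail)
pos 28 'd': at 7
pos 29 'a': at 8  → match P3@[27:29],P4@[28:29]
pos 30 'c': at 6 (via fail)
pos 31 'b': at 1 (via fail)  → match P0@[31:31]
pos 32 'd': at 9 (via fail)
pos 33 'a': at 10  → match P4@[32:33]
pos 34 'e': at 0 (via fail)
pos 35 'd': at 9
pos 36 'c': at 6 (via fail)
pos 37 'd': at 7
pos 38 'a': at 8  → match P3@[36:38],P4@[37:38]
pos 39 'c': at 6 (via fail)
pos 40 'b': at 1 (via fail)  → match P0@[40:40]
pos 41 'e': at 0 (via fail)
pos 42 'b': at 1  → match P0@[42:42]
pos 43 'd': at 9 (via fail)
pos 44 'c': at 6 (via fail)
pos 45 'e': at 0 (via fail)
pos 46 'a': at 2
pos 47 'd': at 5  → match P2@[46:47]
pos 48 'b': at 1 (via fail)  → match P0@[48:48]
pos 49 'd': at 9 (via fail)
pos 50 'c': at 6 (via fail)
pos 51 'c': at 6 (via fail)
pos 52 'b': at 1 (via fail)  → match P0@[52:52]
pos 53 'b': at 1 (via fail)  → match P0@[53:53]
pos 54 'a': at 2 (via fail)
pos 55 'c': at 6 (via fail)
pos 56 'd': at 7
pos 57 'c': at 6 (via fail)
pos 58 'b': at 1 (via fail)  → match P0@[58:58]
pos 59 'c': at 6 (via fail)
pos 60 'b': at 1 (via fail)  → match P0@[60:60]
pos 61 'a': at 2 (via fail)
pos 62 'd': at 5  → match P2@[61:62]
pos 63 'e': at 0 (via fail)
pos 64 'd': at 9
pos 65 'd': at 9 (via fail)
pos 66 'a': at 10  → match P4@[65:66]
pos 67 'd': at 5 (via fail)  → match P2@[66:67]
pos 68 'e': at 0 (via fail)
pos 69 'a': at 2
pos 70 'd': at 5  → match P2@[69:70]
pos 71 'e': at 0 (via fail)
pos 72 'c': at 6
pos 73 'd': at 7
pos 74 'a': at 8  → match P3@[72:74],P4@[73:74]

All matches (sorted): [[1,2],[2,0],[4,2],[7,0],[8,0],[10,4],[11,0],[12,0],[14,2],[17,3],[17,4],[18,2],[20,0],[23,0],[25,2],[26,4],[29,3],[29,4],[31,0],[33,4],[38,3],[38,4],[40,0],[42,0],[47,2],[48,0],[52,0],[53,0],[58,0],[60,0],[62,2],[66,4],[67,2],[70,2],[74,3],[74,4]]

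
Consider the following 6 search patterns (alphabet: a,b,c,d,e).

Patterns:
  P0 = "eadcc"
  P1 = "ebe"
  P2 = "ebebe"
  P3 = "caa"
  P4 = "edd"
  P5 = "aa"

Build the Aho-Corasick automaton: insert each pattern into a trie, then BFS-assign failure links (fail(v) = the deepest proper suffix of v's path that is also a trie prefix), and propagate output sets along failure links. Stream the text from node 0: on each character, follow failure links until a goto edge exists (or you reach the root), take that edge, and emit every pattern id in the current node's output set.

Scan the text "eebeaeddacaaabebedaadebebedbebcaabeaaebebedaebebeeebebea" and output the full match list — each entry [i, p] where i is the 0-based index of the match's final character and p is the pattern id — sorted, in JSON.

Build:
Trie nodes:
  0='ε' goto a→15 c→10 e→1
  1='e' goto a→2 b→6 d→13
  2='ea' goto d→3
  3='ead' goto c→4
  4='eadc' goto c→5
  5='eadcc' goto ·  ←P0
  6='eb' goto e→7
  7='ebe' goto b→8  ←P1
  8='ebeb' goto e→9
  9='ebebe' goto ·  ←P2
  10='c' goto a→11
  11='ca' goto a→12
  12='caa' goto ·  ←P3
  13='ed' goto d→14
  14='edd' goto ·  ←P4
  15='a' goto a→16
  16='aa' goto ·  ←P5

BFS fail/out derivation:
  fail(1) 'e': from fail(0)=0 chase 'e': 0 ⇒ 0;  out=∅∪out(0)=∅
  fail(10) 'c': from fail(0)=0 chase 'c': 0 ⇒ 0;  out=∅∪out(0)=∅
  fail(15) 'a': from fail(0)=0 chase 'a': 0 ⇒ 0;  out=∅∪out(0)=∅
  fail(2) 'ea': from fail(1)=0 chase 'a': 0 ⇒ 15;  out=∅∪out(15)=∅
  fail(6) 'eb': from fail(1)=0 chase 'b': 0 ⇒ 0;  out=∅∪out(0)=∅
  fail(11) 'ca': from fail(10)=0 chase 'a': 0 ⇒ 15;  out=∅∪out(15)=∅
  fail(13) 'ed': from fail(1)=0 chase 'd': 0 ⇒ 0;  out=∅∪out(0)=∅
  fail(16) 'aa': from fail(15)=0 chase 'a': 0 ⇒ 15;  out={5}∪out(15)={5}
  fail(3) 'ead': from fail(2)=15 chase 'd': 15→0 ⇒ 0;  out=∅∪out(0)=∅
  fail(7) 'ebe': from fail(6)=0 chase 'e': 0 ⇒ 1;  out={1}∪out(1)={1}
  fail(12) 'caa': from fail(11)=15 chase 'a': 15 ⇒ 16;  out={3}∪out(16)={3,5}
  fail(14) 'edd': from fail(13)=0 chase 'd': 0 ⇒ 0;  out={4}∪out(0)={4}
  fail(4) 'eadc': from fail(3)=0 chase 'c': 0 ⇒ 10;  out=∅∪out(10)=∅
  fail(8) 'ebeb': from fail(7)=1 chase 'b': 1 ⇒ 6;  out=∅∪out(6)=∅
  fail(5) 'eadcc': from fail(4)=10 chase 'c': 10→0 ⇒ 10;  out={0}∪out(10)={0}
  fail(9) 'ebebe': from fail(8)=6 chase 'e': 6 ⇒ 7;  out={2}∪out(7)={1,2}

Text stream:
pos 0 'e': at 1
pos 1 'e': at 1 (via fail)
pos 2 'b': at 6
pos 3 'e': at 7  ** P1@[1:3]
pos 4 'a': at 2 (via fail)
pos 5 'e': at 1 (via fail)
pos 6 'd': at 13
pos 7 'd': at 14  ** P4@[5:7]
pos 8 'a': at 15 (via fail)
pos 9 'c': at 10 (via fail)
pos 10 'a': at 11
pos 11 'a': at 12  ** P3@[9:11],P5@[10:11]
pos 12 'a': at 16 (via fail)  ** P5@[11:12]
pos 13 'b': at 0 (via fail)
pos 14 'e': at 1
pos 15 'b': at 6
pos 16 'e': at 7  ** P1@[14:16]
pos 17 'd': at 13 (via fail)
pos 18 'a': at 15 (via fail)
pos 19 'a': at 16  ** P5@[18:19]
pos 20 'd': at 0 (via fail)
pos 21 'e': at 1
pos 22 'b': at 6
pos 23 'e': at 7  ** P1@[21:23]
pos 24 'b': at 8
pos 25 'e': at 9  ** P1@[23:25],P2@[21:25]
pos 26 'd': at 13 (via fail)
pos 27 'b': at 0 (via fail)
pos 28 'e': at 1
pos 29 'b': at 6
pos 30 'c': at 10 (via fail)
pos 31 'a': at 11
pos 32 'a': at 12  ** P3@[30:32],P5@[31:32]
pos 33 'b': at 0 (via fail)
pos 34 'e': at 1
pos 35 'a': at 2
pos 36 'a': at 16 (via fail)  ** P5@[35:36]
pos 37 'e': at 1 (via fail)
pos 38 'b': at 6
pos 39 'e': at 7  ** P1@[37:39]
pos 40 'b': at 8
pos 41 'e': at 9  ** P1@[39:41],P2@[37:41]
pos 42 'd': at 13 (via fail)
pos 43 'a': at 15 (via fail)
pos 44 'e': at 1 (via fail)
pos 45 'b': at 6
pos 46 'e': at 7  ** P1@[44:46]
pos 47 'b': at 8
pos 48 'e': at 9  ** P1@[46:48],P2@[44:48]
pos 49 'e': at 1 (via fail)
pos 50 'e': at 1 (via fail)
pos 51 'b': at 6
pos 52 'e': at 7  ** P1@[50:52]
pos 53 'b': at 8
pos 54 'e': at 9  ** P1@[52:54],P2@[50:54]
pos 55 'a': at 2 (via fail)

Matches: [[3,1],[7,4],[11,3],[11,5],[12,5],[16,1],[19,5],[23,1],[25,1],[25,2],[32,3],[32,5],[36,5],[39,1],[41,1],[41,2],[46,1],[48,1],[48,2],[52,1],[54,1],[54,2]]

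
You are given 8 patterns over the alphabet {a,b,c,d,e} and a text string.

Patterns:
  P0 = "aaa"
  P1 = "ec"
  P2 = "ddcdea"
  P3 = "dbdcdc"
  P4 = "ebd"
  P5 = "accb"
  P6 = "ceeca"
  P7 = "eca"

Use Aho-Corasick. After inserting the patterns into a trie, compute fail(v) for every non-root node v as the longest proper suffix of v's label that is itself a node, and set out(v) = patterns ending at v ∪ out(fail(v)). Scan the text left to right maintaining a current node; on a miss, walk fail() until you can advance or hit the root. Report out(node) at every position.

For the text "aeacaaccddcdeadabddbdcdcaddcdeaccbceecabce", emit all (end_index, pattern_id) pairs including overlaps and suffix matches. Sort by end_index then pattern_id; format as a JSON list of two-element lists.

Build automaton:
Trie nodes:
  n0 'ε': a→1 c→22 d→6 e→4
  n1 'a': a→2 c→19
  n2 'aa': a→3
  n3 'aaa': ·  [P0 ends]
  n4 'e': b→17 c→5
  n5 'ec': a→27  [P1 ends]
  n6 'd': b→12 d→7
  n7 'dd': c→8
  n8 'ddc': d→9
  n9 'ddcd': e→10
  n10 'ddcde': a→11
  n11 'ddcdea': ·  [P2 ends]
  n12 'db': d→13
  n13 'dbd': c→14
  n14 'dbdc': d→15
  n15 'dbdcd': c→16
  n16 'dbdcdc': ·  [P3 ends]
  n17 'eb': d→18
  n18 'ebd': ·  [P4 ends]
  n19 'ac': c→20
  n20 'acc': b→21
  n21 'accb': ·  [P5 ends]
  n22 'c': e→23
  n23 'ce': e→24
  n24 'cee': c→25
  n25 'ceec': a→26
  n26 'ceeca': ·  [P6 ends]
  n27 'eca': ·  [P7 ends]

BFS fail/out derivation:
  n1('a'): parent n0 fail=0; on 'a' 0 → fail=0;  out ∅∪∅=∅
  n4('e'): parent n0 fail=0; on 'e' 0 → fail=0;  out ∅∪∅=∅
  n6('d'): parent n0 fail=0; on 'd' 0 → fail=0;  out ∅∪∅=∅
  n22('c'): parent n0 fail=0; on 'c' 0 → fail=0;  out ∅∪∅=∅
  n2('aa'): parent n1 fail=0; on 'a' 0 → fail=1;  out ∅∪∅=∅
  n5('ec'): parent n4 fail=0; on 'c' 0 → fail=22;  out {1}∪∅={1}
  n7('dd'): parent n6 fail=0; on 'd' 0 → fail=6;  out ∅∪∅=∅
  n12('db'): parent n6 fail=0; on 'b' 0 → fail=0;  out ∅∪∅=∅
  n17('eb'): parent n4 fail=0; on 'b' 0 → fail=0;  out ∅∪∅=∅
  n19('ac'): parent n1 fail=0; on 'c' 0 → fail=22;  out ∅∪∅=∅
  n23('ce'): parent n22 fail=0; on 'e' 0 → fail=4;  out ∅∪∅=∅
  n3('aaa'): parent n2 fail=1; on 'a' 1 → fail=2;  out {0}∪∅={0}
  n8('ddc'): parent n7 fail=6; on 'c' 6→0 → fail=22;  out ∅∪∅=∅
  n13('dbd'): parent n12 fail=0; on 'd' 0 → fail=6;  out ∅∪∅=∅
  n18('ebd'): parent n17 fail=0; on 'd' 0 → fail=6;  out {4}∪∅={4}
  n20('acc'): parent n19 fail=22; on 'c' 22→0 → fail=22;  out ∅∪∅=∅
  n24('cee'): parent n23 fail=4; on 'e' 4→0 → fail=4;  out ∅∪∅=∅
  n27('eca'): parent n5 fail=22; on 'a' 22→0 → fail=1;  out {7}∪∅={7}
  n9('ddcd'): parent n8 fail=22; on 'd' 22→0 → fail=6;  out ∅∪∅=∅
  n14('dbdc'): parent n13 fail=6; on 'c' 6→0 → fail=22;  out ∅∪∅=∅
  n21('accb'): parent n20 fail=22; on 'b' 22→0 → fail=0;  out {5}∪∅={5}
  n25('ceec'): parent n24 fail=4; on 'c' 4 → fail=5;  out ∅∪{1}={1}
  n10('ddcde'): parent n9 fail=6; on 'e' 6→0 → fail=4;  out ∅∪∅=∅
  n15('dbdcd'): parent n14 fail=22; on 'd' 22→0 → fail=6;  out ∅∪∅=∅
  n26('ceeca'): parent n25 fail=5; on 'a' 5 → fail=27;  out {6}∪{7}={6,7}
  n11('ddcdea'): parent n10 fail=4; on 'a' 4→0 → fail=1;  out {2}∪∅={2}
  n16('dbdcdc'): parent n15 fail=6; on 'c' 6→0 → fail=22;  out {3}∪∅={3}

Run:
pos 0 'a': at 1
pos 1 'e': at 4 (via fail)
pos 2 'a': at 1 (via fail)
pos 3 'c': at 19
pos 4 'a': at 1 (via fail)
pos 5 'a': at 2
pos 6 'c': at 19 (via fail)
pos 7 'c': at 20
pos 8 'd': at 6 (via fail)
pos 9 'd': at 7
pos 10 'c': at 8
pos 11 'd': at 9
pos 12 'e': at 10
pos 13 'a': at 11  emit P2@[8:13]
pos 14 'd': at 6 (via fail)
pos 15 'a': at 1 (via fail)
pos 16 'b': at 0 (via fail)
pos 17 'd': at 6
pos 18 'd': at 7
pos 19 'b': at 12 (via fail)
pos 20 'd': at 13
pos 21 'c': at 14
pos 22 'd': at 15
pos 23 'c': at 16  emit P3@[18:23]
pos 24 'a': at 1 (via fail)
pos 25 'd': at 6 (via fail)
pos 26 'd': at 7
pos 27 'c': at 8
pos 28 'd': at 9
pos 29 'e': at 10
pos 30 'a': at 11  emit P2@[25:30]
pos 31 'c': at 19 (via fail)
pos 32 'c': at 20
pos 33 'b': at 21  emit P5@[30:33]
pos 34 'c': at 22 (via fail)
pos 35 'e': at 23
pos 36 'e': at 24
pos 37 'c': at 25  emit P1@[36:37]
pos 38 'a': at 26  emit P6@[34:38],P7@[36:38]
pos 39 'b': at 0 (via fail)
pos 40 'c': at 22
pos 41 'e': at 23

Matches: [[13,2],[23,3],[30,2],[33,5],[37,1],[38,6],[38,7]]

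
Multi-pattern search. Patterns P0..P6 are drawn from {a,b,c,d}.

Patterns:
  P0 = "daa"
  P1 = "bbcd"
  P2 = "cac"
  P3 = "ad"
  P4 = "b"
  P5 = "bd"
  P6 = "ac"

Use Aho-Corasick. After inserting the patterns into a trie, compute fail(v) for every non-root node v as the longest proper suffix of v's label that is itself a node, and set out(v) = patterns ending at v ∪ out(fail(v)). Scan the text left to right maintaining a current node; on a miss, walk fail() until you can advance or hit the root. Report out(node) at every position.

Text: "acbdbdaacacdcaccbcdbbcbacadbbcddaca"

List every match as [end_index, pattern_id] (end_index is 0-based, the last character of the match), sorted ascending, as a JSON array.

Build:
Trie (insert patterns):
  0='ε' goto a→11 b→4 c→8 d→1
  1='d' goto a→2
  2='da' goto a→3
  3='daa' goto ·  ←P0
  4='b' goto b→5 d→13  ←P4
  5='bb' goto c→6
  6='bbc' goto d→7
  7='bbcd' goto ·  ←P1
  8='c' goto a→9
  9='ca' goto c→10
  10='cac' goto ·  ←P2
  11='a' goto c→14 d→12
  12='ad' goto ·  ←P3
  13='bd' goto ·  ←P5
  14='ac' goto ·  ←P6

BFS fail/out derivation:
  n1('d'): parent n0 fail=0; on 'd' 0 → fail=0;  out ∅∪∅=∅
  n4('b'): parent n0 fail=0; on 'b' 0 → fail=0;  out {4}∪∅={4}
  n8('c'): parent n0 fail=0; on 'c' 0 → fail=0;  out ∅∪∅=∅
  n11('a'): parent n0 fail=0; on 'a' 0 → fail=0;  out ∅∪∅=∅
  n2('da'): parent n1 fail=0; on 'a' 0 → fail=11;  out ∅∪∅=∅
  n5('bb'): parent n4 fail=0; on 'b' 0 → fail=4;  out ∅∪{4}={4}
  n9('ca'): parent n8 fail=0; on 'a' 0 → fail=11;  out ∅∪∅=∅
  n12('ad'): parent n11 fail=0; on 'd' 0 → fail=1;  out {3}∪∅={3}
  n13('bd'): parent n4 fail=0; on 'd' 0 → fail=1;  out {5}∪∅={5}
  n14('ac'): parent n11 fail=0; on 'c' 0 → fail=8;  out {6}∪∅={6}
  n3('daa'): parent n2 fail=11; on 'a' 11→0 → fail=11;  out {0}∪∅={0}
  n6('bbc'): parent n5 fail=4; on 'c' 4→0 → fail=8;  out ∅∪∅=∅
  n10('cac'): parent n9 fail=11; on 'c' 11 → fail=14;  out {2}∪{6}={2,6}
  n7('bbcd'): parent n6 fail=8; on 'd' 8→0 → fail=1;  out {1}∪∅={1}

Run:
pos 0 'a': at 11
pos 1 'c': at 14  emit P6@[0:1]
pos 2 'b': at 4 (via fail)  emit P4@[2:2]
pos 3 'd': at 13  emit P5@[2:3]
pos 4 'b': at 4 (via fail)  emit P4@[4:4]
pos 5 'd': at 13  emit P5@[4:5]
pos 6 'a': at 2 (via fail)
pos 7 'a': at 3  emit P0@[5:7]
pos 8 'c': at 14 (via fail)  emit P6@[7:8]
pos 9 'a': at 9 (via fail)
pos 10 'c': at 10  emit P2@[8:10],P6@[9:10]
pos 11 'd': at 1 (via fail)
pos 12 'c': at 8 (via fail)
pos 13 'a': at 9
pos 14 'c': at 10  emit P2@[12:14],P6@[13:14]
pos 15 'c': at 8 (via fail)
pos 16 'b': at 4 (via fail)  emit P4@[16:16]
pos 17 'c': at 8 (via fail)
pos 18 'd': at 1 (via fail)
pos 19 'b': at 4 (via fail)  emit P4@[19:19]
pos 20 'b': at 5  emit P4@[20:20]
pos 21 'c': at 6
pos 22 'b': at 4 (via fail)  emit P4@[22:22]
pos 23 'a': at 11 (via fail)
pos 24 'c': at 14  emit P6@[23:24]
pos 25 'a': at 9 (via fail)
pos 26 'd': at 12 (via fail)  emit P3@[25:26]
pos 27 'b': at 4 (via fail)  emit P4@[27:27]
pos 28 'b': at 5  emit P4@[28:28]
pos 29 'c': at 6
pos 30 'd': at 7  emit P1@[27:30]
pos 31 'd': at 1 (via fail)
pos 32 'a': at 2
pos 33 'c': at 14 (via fail)  emit P6@[32:33]
pos 34 'a': at 9 (via fail)

Matches: [[1,6],[2,4],[3,5],[4,4],[5,5],[7,0],[8,6],[10,2],[10,6],[14,2],[14,6],[16,4],[19,4],[20,4],[22,4],[24,6],[26,3],[27,4],[28,4],[30,1],[33,6]]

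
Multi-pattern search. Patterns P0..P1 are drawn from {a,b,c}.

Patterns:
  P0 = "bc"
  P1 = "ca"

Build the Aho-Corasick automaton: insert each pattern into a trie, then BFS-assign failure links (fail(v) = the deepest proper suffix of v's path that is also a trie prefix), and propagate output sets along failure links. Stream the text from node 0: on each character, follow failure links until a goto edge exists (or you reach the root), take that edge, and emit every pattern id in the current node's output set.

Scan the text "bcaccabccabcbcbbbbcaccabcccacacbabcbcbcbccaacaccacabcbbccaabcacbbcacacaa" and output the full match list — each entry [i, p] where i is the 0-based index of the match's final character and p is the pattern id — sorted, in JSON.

Build automaton:
Trie (insert patterns):
  0='ε' goto b→1 c→3
  1='b' goto c→2
  2='bc' goto ·  [P0 ends]
  3='c' goto a→4
  4='ca' goto ·  [P1 ends]

BFS fail/out derivation:
  fail(1) 'b': from fail(0)=0 chase 'b': 0 ⇒ 0;  out=∅∪out(0)=∅
  fail(3) 'c': from fail(0)=0 chase 'c': 0 ⇒ 0;  out=∅∪out(0)=∅
  fail(2) 'bc': from fail(1)=0 chase 'c': 0 ⇒ 3;  out={0}∪out(3)={0}
  fail(4) 'ca': from fail(3)=0 chase 'a': 0 ⇒ 0;  out={1}∪out(0)={1}

Run:
[0] read 'b'  n0⇒n1
[1] read 'c'  n1⇒n2  emit P0@[0:1]
[2] read 'a'  n2⇒n4 (via fail)  emit P1@[1:2]
[3] read 'c'  n4⇒n3 (via fail)
[4] read 'c'  n3⇒n3 (via fail)
[5] read 'a'  n3⇒n4  emit P1@[4:5]
[6] read 'b'  n4⇒n1 (via fail)
[7] read 'c'  n1⇒n2  emit P0@[6:7]
[8] read 'c'  n2⇒n3 (via fail)
[9] read 'a'  n3⇒n4  emit P1@[8:9]
[10] read 'b'  n4⇒n1 (via fail)
[11] read 'c'  n1⇒n2  emit P0@[10:11]
[12] read 'b'  n2⇒n1 (via fail)
[13] read 'c'  n1⇒n2  emit P0@[12:13]
[14] read 'b'  n2⇒n1 (via fail)
[15] read 'b'  n1⇒n1 (via fail)
[16] read 'b'  n1⇒n1 (via fail)
[17] read 'b'  n1⇒n1 (via fail)
[18] read 'c'  n1⇒n2  emit P0@[17:18]
[19] read 'a'  n2⇒n4 (via fail)  emit P1@[18:19]
[20] read 'c'  n4⇒n3 (via fail)
[21] read 'c'  n3⇒n3 (via fail)
[22] read 'a'  n3⇒n4  emit P1@[21:22]
[23] read 'b'  n4⇒n1 (via fail)
[24] read 'c'  n1⇒n2  emit P0@[23:24]
[25] read 'c'  n2⇒n3 (via fail)
[26] read 'c'  n3⇒n3 (via fail)
[27] read 'a'  n3⇒n4  emit P1@[26:27]
[28] read 'c'  n4⇒n3 (via fail)
[29] read 'a'  n3⇒n4  emit P1@[28:29]
[30] read 'c'  n4⇒n3 (via fail)
[31] read 'b'  n3⇒n1 (via fail)
[32] read 'a'  n1⇒n0 (via fail)
[33] read 'b'  n0⇒n1
[34] read 'c'  n1⇒n2  emit P0@[33:34]
[35] read 'b'  n2⇒n1 (via fail)
[36] read 'c'  n1⇒n2  emit P0@[35:36]
[37] read 'b'  n2⇒n1 (via fail)
[38] read 'c'  n1⇒n2  emit P0@[37:38]
[39] read 'b'  n2⇒n1 (via fail)
[40] read 'c'  n1⇒n2  emit P0@[39:40]
[41] read 'c'  n2⇒n3 (via fail)
[42] read 'a'  n3⇒n4  emit P1@[41:42]
[43] read 'a'  n4⇒n0 (via fail)
[44] read 'c'  n0⇒n3
[45] read 'a'  n3⇒n4  emit P1@[44:45]
[46] read 'c'  n4⇒n3 (via fail)
[47] read 'c'  n3⇒n3 (via fail)
[48] read 'a'  n3⇒n4  emit P1@[47:48]
[49] read 'c'  n4⇒n3 (via fail)
[50] read 'a'  n3⇒n4  emit P1@[49:50]
[51] read 'b'  n4⇒n1 (via fail)
[52] read 'c'  n1⇒n2  emit P0@[51:52]
[53] read 'b'  n2⇒n1 (via fail)
[54] read 'b'  n1⇒n1 (via fail)
[55] read 'c'  n1⇒n2  emit P0@[54:55]
[56] read 'c'  n2⇒n3 (via fail)
[57] read 'a'  n3⇒n4  emit P1@[56:57]
[58] read 'a'  n4⇒n0 (via fail)
[59] read 'b'  n0⇒n1
[60] read 'c'  n1⇒n2  emit P0@[59:60]
[61] read 'a'  n2⇒n4 (via fail)  emit P1@[60:61]
[62] read 'c'  n4⇒n3 (via fail)
[63] read 'b'  n3⇒n1 (via fail)
[64] read 'b'  n1⇒n1 (via fail)
[65] read 'c'  n1⇒n2  emit P0@[64:65]
[66] read 'a'  n2⇒n4 (via fail)  emit P1@[65:66]
[67] read 'c'  n4⇒n3 (via fail)
[68] read 'a'  n3⇒n4  emit P1@[67:68]
[69] read 'c'  n4⇒n3 (via fail)
[70] read 'a'  n3⇒n4  emit P1@[69:70]
[71] read 'a'  n4⇒n0 (via fail)

Result: [[1,0],[2,1],[5,1],[7,0],[9,1],[11,0],[13,0],[18,0],[19,1],[22,1],[24,0],[27,1],[29,1],[34,0],[36,0],[38,0],[40,0],[42,1],[45,1],[48,1],[50,1],[52,0],[55,0],[57,1],[60,0],[61,1],[65,0],[66,1],[68,1],[70,1]]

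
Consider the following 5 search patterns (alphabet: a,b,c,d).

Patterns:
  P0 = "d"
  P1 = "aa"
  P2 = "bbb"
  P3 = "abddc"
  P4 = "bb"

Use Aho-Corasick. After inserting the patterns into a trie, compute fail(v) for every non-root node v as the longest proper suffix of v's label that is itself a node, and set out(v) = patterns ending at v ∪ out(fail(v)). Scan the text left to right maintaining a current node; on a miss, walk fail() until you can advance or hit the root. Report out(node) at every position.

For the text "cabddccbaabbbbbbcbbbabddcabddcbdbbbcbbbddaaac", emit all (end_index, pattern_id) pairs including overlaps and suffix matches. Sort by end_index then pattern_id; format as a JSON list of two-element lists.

Construct AC machine:
Trie (insert patterns):
  n0 'ε': a→2 b→4 d→1
  n1 'd': ·  [P0 ends]
  n2 'a': a→3 b→7
  n3 'aa': ·  [P1 ends]
  n4 'b': b→5
  n5 'bb': b→6  [P4 ends]
  n6 'bbb': ·  [P2 ends]
  n7 'ab': d→8
  n8 'abd': d→9
  n9 'abdd': c→10
  n10 'abddc': ·  [P3 ends]

Failure links (BFS by depth):
  fail(1) 'd': from fail(0)=0 chase 'd': 0 ⇒ 0;  out={0}∪out(0)={0}
  fail(2) 'a': from fail(0)=0 chase 'a': 0 ⇒ 0;  out=∅∪out(0)=∅
  fail(4) 'b': from fail(0)=0 chase 'b': 0 ⇒ 0;  out=∅∪out(0)=∅
  fail(3) 'aa': from fail(2)=0 chase 'a': 0 ⇒ 2;  out={1}∪out(2)={1}
  fail(5) 'bb': from fail(4)=0 chase 'b': 0 ⇒ 4;  out={4}∪out(4)={4}
  fail(7) 'ab': from fail(2)=0 chase 'b': 0 ⇒ 4;  out=∅∪out(4)=∅
  fail(6) 'bbb': from fail(5)=4 chase 'b': 4 ⇒ 5;  out={2}∪out(5)={2,4}
  fail(8) 'abd': from fail(7)=4 chase 'd': 4→0 ⇒ 1;  out=∅∪out(1)={0}
  fail(9) 'abdd': from fail(8)=1 chase 'd': 1→0 ⇒ 1;  out=∅∪out(1)={0}
  fail(10) 'abddc': from fail(9)=1 chase 'c': 1→0 ⇒ 0;  out={3}∪out(0)={3}

Scan:
pos 0 'c': at 0
pos 1 'a': at 2
pos 2 'b': at 7
pos 3 'd': at 8  ** P0@[3:3]
pos 4 'd': at 9  ** P0@[4:4]
pos 5 'c': at 10  ** P3@[1:5]
pos 6 'c': at 0 (fail-walked)
pos 7 'b': at 4
pos 8 'a': at 2 (fail-walked)
pos 9 'a': at 3  ** P1@[8:9]
pos 10 'b': at 7 (fail-walked)
pos 11 'b': at 5 (fail-walked)  ** P4@[10:11]
pos 12 'b': at 6  ** P2@[10:12],P4@[11:12]
pos 13 'b': at 6 (fail-walked)  ** P2@[11:13],P4@[12:13]
pos 14 'b': at 6 (fail-walked)  ** P2@[12:14],P4@[13:14]
pos 15 'b': at 6 (fail-walked)  ** P2@[13:15],P4@[14:15]
pos 16 'c': at 0 (fail-walked)
pos 17 'b': at 4
pos 18 'b': at 5  ** P4@[17:18]
pos 19 'b': at 6  ** P2@[17:19],P4@[18:19]
pos 20 'a': at 2 (fail-walked)
pos 21 'b': at 7
pos 22 'd': at 8  ** P0@[22:22]
pos 23 'd': at 9  ** P0@[23:23]
pos 24 'c': at 10  ** P3@[20:24]
pos 25 'a': at 2 (fail-walked)
pos 26 'b': at 7
pos 27 'd': at 8  ** P0@[27:27]
pos 28 'd': at 9  ** P0@[28:28]
pos 29 'c': at 10  ** P3@[25:29]
pos 30 'b': at 4 (fail-walked)
pos 31 'd': at 1 (fail-walked)  ** P0@[31:31]
pos 32 'b': at 4 (fail-walked)
pos 33 'b': at 5  ** P4@[32:33]
pos 34 'b': at 6  ** P2@[32:34],P4@[33:34]
pos 35 'c': at 0 (fail-walked)
pos 36 'b': at 4
pos 37 'b': at 5  ** P4@[36:37]
pos 38 'b': at 6  ** P2@[36:38],P4@[37:38]
pos 39 'd': at 1 (fail-walked)  ** P0@[39:39]
pos 40 'd': at 1 (fail-walked)  ** P0@[40:40]
pos 41 'a': at 2 (fail-walked)
pos 42 'a': at 3  ** P1@[41:42]
pos 43 'a': at 3 (fail-walked)  ** P1@[42:43]
pos 44 'c': at 0 (fail-walked)

Result: [[3,0],[4,0],[5,3],[9,1],[11,4],[12,2],[12,4],[13,2],[13,4],[14,2],[14,4],[15,2],[15,4],[18,4],[19,2],[19,4],[22,0],[23,0],[24,3],[27,0],[28,0],[29,3],[31,0],[33,4],[34,2],[34,4],[37,4],[38,2],[38,4],[39,0],[40,0],[42,1],[43,1]]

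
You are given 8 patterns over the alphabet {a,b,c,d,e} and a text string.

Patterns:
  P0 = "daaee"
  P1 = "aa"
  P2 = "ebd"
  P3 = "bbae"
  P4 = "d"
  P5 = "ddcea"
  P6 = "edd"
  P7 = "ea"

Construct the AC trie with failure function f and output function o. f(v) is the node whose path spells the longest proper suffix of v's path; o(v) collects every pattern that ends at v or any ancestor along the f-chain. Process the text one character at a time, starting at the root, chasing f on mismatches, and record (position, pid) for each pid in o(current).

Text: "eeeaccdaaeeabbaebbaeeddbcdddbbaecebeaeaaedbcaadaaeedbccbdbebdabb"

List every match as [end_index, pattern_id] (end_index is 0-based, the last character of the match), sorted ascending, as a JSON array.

Build automaton:
Trie nodes:
  n0 'ε': a→6 b→11 d→1 e→8
  n1 'd': a→2 d→15  [P4 ends]
  n2 'da': a→3
  n3 'daa': e→4
  n4 'daae': e→5
  n5 'daaee': ·  [P0 ends]
  n6 'a': a→7
  n7 'aa': ·  [P1 ends]
  n8 'e': a→21 b→9 d→19
  n9 'eb': d→10
  n10 'ebd': ·  [P2 ends]
  n11 'b': b→12
  n12 'bb': a→13
  n13 'bba': e→14
  n14 'bbae': ·  [P3 ends]
  n15 'dd': c→16
  n16 'ddc': e→17
  n17 'ddce': a→18
  n18 'ddcea': ·  [P5 ends]
  n19 'ed': d→20
  n20 'edd': ·  [P6 ends]
  n21 'ea': ·  [P7 ends]

Failure links (BFS by depth):
  n1('d'): parent n0 fail=0; on 'd' 0 → fail=0;  out {4}∪∅={4}
  n6('a'): parent n0 fail=0; on 'a' 0 → fail=0;  out ∅∪∅=∅
  n8('e'): parent n0 fail=0; on 'e' 0 → fail=0;  out ∅∪∅=∅
  n11('b'): parent n0 fail=0; on 'b' 0 → fail=0;  out ∅∪∅=∅
  n2('da'): parent n1 fail=0; on 'a' 0 → fail=6;  out ∅∪∅=∅
  n7('aa'): parent n6 fail=0; on 'a' 0 → fail=6;  out {1}∪∅={1}
  n9('eb'): parent n8 fail=0; on 'b' 0 → fail=11;  out ∅∪∅=∅
  n12('bb'): parent n11 fail=0; on 'b' 0 → fail=11;  out ∅∪∅=∅
  n15('dd'): parent n1 fail=0; on 'd' 0 → fail=1;  out ∅∪{4}={4}
  n19('ed'): parent n8 fail=0; on 'd' 0 → fail=1;  out ∅∪{4}={4}
  n21('ea'): parent n8 fail=0; on 'a' 0 → fail=6;  out {7}∪∅={7}
  n3('daa'): parent n2 fail=6; on 'a' 6 → fail=7;  out ∅∪{1}={1}
  n10('ebd'): parent n9 fail=11; on 'd' 11→0 → fail=1;  out {2}∪{4}={2,4}
  n13('bba'): parent n12 fail=11; on 'a' 11→0 → fail=6;  out ∅∪∅=∅
  n16('ddc'): parent n15 fail=1; on 'c' 1→0 → fail=0;  out ∅∪∅=∅
  n20('edd'): parent n19 fail=1; on 'd' 1 → fail=15;  out {6}∪{4}={4,6}
  n4('daae'): parent n3 fail=7; on 'e' 7→6→0 → fail=8;  out ∅∪∅=∅
  n14('bbae'): parent n13 fail=6; on 'e' 6→0 → fail=8;  out {3}∪∅={3}
  n17('ddce'): parent n16 fail=0; on 'e' 0 → fail=8;  out ∅∪∅=∅
  n5('daaee'): parent n4 fail=8; on 'e' 8→0 → fail=8;  out {0}∪∅={0}
  n18('ddcea'): parent n17 fail=8; on 'a' 8 → fail=21;  out {5}∪{7}={5,7}

Text stream:
i=0 'e': node 0→8
i=1 'e': node 8→8 ·f
i=2 'e': node 8→8 ·f
i=3 'a': node 8→21  emit P7@[2:3]
i=4 'c': node 21→0 ·f
i=5 'c': node 0→0
i=6 'd': node 0→1  emit P4@[6:6]
i=7 'a': node 1→2
i=8 'a': node 2→3  emit P1@[7:8]
i=9 'e': node 3→4
i=10 'e': node 4→5  emit P0@[6:10]
i=11 'a': node 5→21 ·f  emit P7@[10:11]
i=12 'b': node 21→11 ·f
i=13 'b': node 11→12
i=14 'a': node 12→13
i=15 'e': node 13→14  emit P3@[12:15]
i=16 'b': node 14→9 ·f
i=17 'b': node 9→12 ·f
i=18 'a': node 12→13
i=19 'e': node 13→14  emit P3@[16:19]
i=20 'e': node 14→8 ·f
i=21 'd': node 8→19  emit P4@[21:21]
i=22 'd': node 19→20  emit P4@[22:22],P6@[20:22]
i=23 'b': node 20→11 ·f
i=24 'c': node 11→0 ·f
i=25 'd': node 0→1  emit P4@[25:25]
i=26 'd': node 1→15  emit P4@[26:26]
i=27 'd': node 15→15 ·f  emit P4@[27:27]
i=28 'b': node 15→11 ·f
i=29 'b': node 11→12
i=30 'a': node 12→13
i=31 'e': node 13→14  emit P3@[28:31]
i=32 'c': node 14→0 ·f
i=33 'e': node 0→8
i=34 'b': node 8→9
i=35 'e': node 9→8 ·f
i=36 'a': node 8→21  emit P7@[35:36]
i=37 'e': node 21→8 ·f
i=38 'a': node 8→21  emit P7@[37:38]
i=39 'a': node 21→7 ·f  emit P1@[38:39]
i=40 'e': node 7→8 ·f
i=41 'd': node 8→19  emit P4@[41:41]
i=42 'b': node 19→11 ·f
i=43 'c': node 11→0 ·f
i=44 'a': node 0→6
i=45 'a': node 6→7  emit P1@[44:45]
i=46 'd': node 7→1 ·f  emit P4@[46:46]
i=47 'a': node 1→2
i=48 'a': node 2→3  emit P1@[47:48]
i=49 'e': node 3→4
i=50 'e': node 4→5  emit P0@[46:50]
i=51 'd': node 5→19 ·f  emit P4@[51:51]
i=52 'b': node 19→11 ·f
i=53 'c': node 11→0 ·f
i=54 'c': node 0→0
i=55 'b': node 0→11
i=56 'd': node 11→1 ·f  emit P4@[56:56]
i=57 'b': node 1→11 ·f
i=58 'e': node 11→8 ·f
i=59 'b': node 8→9
i=60 'd': node 9→10  emit P2@[58:60],P4@[60:60]
i=61 'a': node 10→2 ·f
i=62 'b': node 2→11 ·f
i=63 'b': node 11→12

All matches (sorted): [[3,7],[6,4],[8,1],[10,0],[11,7],[15,3],[19,3],[21,4],[22,4],[22,6],[25,4],[26,4],[27,4],[31,3],[36,7],[38,7],[39,1],[41,4],[45,1],[46,4],[48,1],[50,0],[51,4],[56,4],[60,2],[60,4]]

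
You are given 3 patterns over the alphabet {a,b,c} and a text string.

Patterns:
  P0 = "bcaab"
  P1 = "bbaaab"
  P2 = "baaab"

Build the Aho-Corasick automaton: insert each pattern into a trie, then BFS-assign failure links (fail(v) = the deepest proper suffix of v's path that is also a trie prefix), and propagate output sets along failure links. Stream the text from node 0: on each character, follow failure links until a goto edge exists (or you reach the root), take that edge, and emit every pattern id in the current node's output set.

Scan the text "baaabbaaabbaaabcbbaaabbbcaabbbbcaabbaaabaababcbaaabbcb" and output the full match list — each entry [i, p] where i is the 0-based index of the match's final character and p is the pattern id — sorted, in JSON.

Construct AC machine:
Trie (insert patterns):
  n0 'ε': b→1
  n1 'b': a→11 b→6 c→2
  n2 'bc': a→3
  n3 'bca': a→4
  n4 'bcaa': b→5
  n5 'bcaab': ·  ←P0
  n6 'bb': a→7
  n7 'bba': a→8
  n8 'bbaa': a→9
  n9 'bbaaa': b→10
  n10 'bbaaab': ·  ←P1
  n11 'ba': a→12
  n12 'baa': a→13
  n13 'baaa': b→14
  n14 'baaab': ·  ←P2

Failure links (BFS by depth):
  n1('b'): parent n0 fail=0; on 'b' 0 → fail=0;  out ∅∪∅=∅
  n2('bc'): parent n1 fail=0; on 'c' 0 → fail=0;  out ∅∪∅=∅
  n6('bb'): parent n1 fail=0; on 'b' 0 → fail=1;  out ∅∪∅=∅
  n11('ba'): parent n1 fail=0; on 'a' 0 → fail=0;  out ∅∪∅=∅
  n3('bca'): parent n2 fail=0; on 'a' 0 → fail=0;  out ∅∪∅=∅
  n7('bba'): parent n6 fail=1; on 'a' 1 → fail=11;  out ∅∪∅=∅
  n12('baa'): parent n11 fail=0; on 'a' 0 → fail=0;  out ∅∪∅=∅
  n4('bcaa'): parent n3 fail=0; on 'a' 0 → fail=0;  out ∅∪∅=∅
  n8('bbaa'): parent n7 fail=11; on 'a' 11 → fail=12;  out ∅∪∅=∅
  n13('baaa'): parent n12 fail=0; on 'a' 0 → fail=0;  out ∅∪∅=∅
  n5('bcaab'): parent n4 fail=0; on 'b' 0 → fail=1;  out {0}∪∅={0}
  n9('bbaaa'): parent n8 fail=12; on 'a' 12 → fail=13;  out ∅∪∅=∅
  n14('baaab'): parent n13 fail=0; on 'b' 0 → fail=1;  out {2}∪∅={2}
  n10('bbaaab'): parent n9 fail=13; on 'b' 13 → fail=14;  out {1}∪{2}={1,2}

Scan:
pos 0 'b': at 1
pos 1 'a': at 11
pos 2 'a': at 12
pos 3 'a': at 13
pos 4 'b': at 14  → match P2@[0:4]
pos 5 'b': at 6 ·f
pos 6 'a': at 7
pos 7 'a': at 8
pos 8 'a': at 9
pos 9 'b': at 10  → match P1@[4:9],P2@[5:9]
pos 10 'b': at 6 ·f
pos 11 'a': at 7
pos 12 'a': at 8
pos 13 'a': at 9
pos 14 'b': at 10  → match P1@[9:14],P2@[10:14]
pos 15 'c': at 2 ·f
pos 16 'b': at 1 ·f
pos 17 'b': at 6
pos 18 'a': at 7
pos 19 'a': at 8
pos 20 'a': at 9
pos 21 'b': at 10  → match P1@[16:21],P2@[17:21]
pos 22 'b': at 6 ·f
pos 23 'b': at 6 ·f
pos 24 'c': at 2 ·f
pos 25 'a': at 3
pos 26 'a': at 4
pos 27 'b': at 5  → match P0@[23:27]
pos 28 'b': at 6 ·f
pos 29 'b': at 6 ·f
pos 30 'b': at 6 ·f
pos 31 'c': at 2 ·f
pos 32 'a': at 3
pos 33 'a': at 4
pos 34 'b': at 5  → match P0@[30:34]
pos 35 'b': at 6 ·f
pos 36 'a': at 7
pos 37 'a': at 8
pos 38 'a': at 9
pos 39 'b': at 10  → match P1@[34:39],P2@[35:39]
pos 40 'a': at 11 ·f
pos 41 'a': at 12
pos 42 'b': at 1 ·f
pos 43 'a': at 11
pos 44 'b': at 1 ·f
pos 45 'c': at 2
pos 46 'b': at 1 ·f
pos 47 'a': at 11
pos 48 'a': at 12
pos 49 'a': at 13
pos 50 'b': at 14  → match P2@[46:50]
pos 51 'b': at 6 ·f
pos 52 'c': at 2 ·f
pos 53 'b': at 1 ·f

Matches: [[4,2],[9,1],[9,2],[14,1],[14,2],[21,1],[21,2],[27,0],[34,0],[39,1],[39,2],[50,2]]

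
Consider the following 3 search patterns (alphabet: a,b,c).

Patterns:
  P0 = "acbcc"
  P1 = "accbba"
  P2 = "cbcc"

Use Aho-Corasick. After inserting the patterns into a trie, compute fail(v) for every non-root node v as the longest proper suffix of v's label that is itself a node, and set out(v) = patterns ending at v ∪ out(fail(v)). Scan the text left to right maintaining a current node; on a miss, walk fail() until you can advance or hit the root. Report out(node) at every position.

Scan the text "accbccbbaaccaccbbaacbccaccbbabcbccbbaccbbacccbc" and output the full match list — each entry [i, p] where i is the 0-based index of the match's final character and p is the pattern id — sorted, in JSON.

Construct AC machine:
Trie (insert patterns):
  0='ε' goto a→1 c→10
  1='a' goto c→2
  2='ac' goto b→3 c→6
  3='acb' goto c→4
  4='acbc' goto c→5
  5='acbcc' goto ·  [P0 ends]
  6='acc' goto b→7
  7='accb' goto b→8
  8='accbb' goto a→9
  9='accbba' goto ·  [P1 ends]
  10='c' goto b→11
  11='cb' goto c→12
  12='cbc' goto c→13
  13='cbcc' goto ·  [P2 ends]

BFS fail/out derivation:
  fail(1) 'a': from fail(0)=0 chase 'a': 0 ⇒ 0;  out=∅∪out(0)=∅
  fail(10) 'c': from fail(0)=0 chase 'c': 0 ⇒ 0;  out=∅∪out(0)=∅
  fail(2) 'ac': from fail(1)=0 chase 'c': 0 ⇒ 10;  out=∅∪out(10)=∅
  fail(11) 'cb': from fail(10)=0 chase 'b': 0 ⇒ 0;  out=∅∪out(0)=∅
  fail(3) 'acb': from fail(2)=10 chase 'b': 10 ⇒ 11;  out=∅∪out(11)=∅
  fail(6) 'acc': from fail(2)=10 chase 'c': 10→0 ⇒ 10;  out=∅∪out(10)=∅
  fail(12) 'cbc': from fail(11)=0 chase 'c': 0 ⇒ 10;  out=∅∪out(10)=∅
  fail(4) 'acbc': from fail(3)=11 chase 'c': 11 ⇒ 12;  out=∅∪out(12)=∅
  fail(7) 'accb': from fail(6)=10 chase 'b': 10 ⇒ 11;  out=∅∪out(11)=∅
  fail(13) 'cbcc': from fail(12)=10 chase 'c': 10→0 ⇒ 10;  out={2}∪out(10)={2}
  fail(5) 'acbcc': from fail(4)=12 chase 'c': 12 ⇒ 13;  out={0}∪out(13)={0,2}
  fail(8) 'accbb': from fail(7)=11 chase 'b': 11→0 ⇒ 0;  out=∅∪out(0)=∅
  fail(9) 'accbba': from fail(8)=0 chase 'a': 0 ⇒ 1;  out={1}∪out(1)={1}

Run:
[0] read 'a'  n0⇒n1
[1] read 'c'  n1⇒n2
[2] read 'c'  n2⇒n6
[3] read 'b'  n6⇒n7
[4] read 'c'  n7⇒n12 (fail-walked)
[5] read 'c'  n12⇒n13  ** P2@[2:5]
[6] read 'b'  n13⇒n11 (fail-walked)
[7] read 'b'  n11⇒n0 (fail-walked)
[8] read 'a'  n0⇒n1
[9] read 'a'  n1⇒n1 (fail-walked)
[10] read 'c'  n1⇒n2
[11] read 'c'  n2⇒n6
[12] read 'a'  n6⇒n1 (fail-walked)
[13] read 'c'  n1⇒n2
[14] read 'c'  n2⇒n6
[15] read 'b'  n6⇒n7
[16] read 'b'  n7⇒n8
[17] read 'a'  n8⇒n9  ** P1@[12:17]
[18] read 'a'  n9⇒n1 (fail-walked)
[19] read 'c'  n1⇒n2
[20] read 'b'  n2⇒n3
[21] read 'c'  n3⇒n4
[22] read 'c'  n4⇒n5  ** P0@[18:22],P2@[19:22]
[23] read 'a'  n5⇒n1 (fail-walked)
[24] read 'c'  n1⇒n2
[25] read 'c'  n2⇒n6
[26] read 'b'  n6⇒n7
[27] read 'b'  n7⇒n8
[28] read 'a'  n8⇒n9  ** P1@[23:28]
[29] read 'b'  n9⇒n0 (fail-walked)
[30] read 'c'  n0⇒n10
[31] read 'b'  n10⇒n11
[32] read 'c'  n11⇒n12
[33] read 'c'  n12⇒n13  ** P2@[30:33]
[34] read 'b'  n13⇒n11 (fail-walked)
[35] read 'b'  n11⇒n0 (fail-walked)
[36] read 'a'  n0⇒n1
[37] read 'c'  n1⇒n2
[38] read 'c'  n2⇒n6
[39] read 'b'  n6⇒n7
[40] read 'b'  n7⇒n8
[41] read 'a'  n8⇒n9  ** P1@[36:41]
[42] read 'c'  n9⇒n2 (fail-walked)
[43] read 'c'  n2⇒n6
[44] read 'c'  n6⇒n10 (fail-walked)
[45] read 'b'  n10⇒n11
[46] read 'c'  n11⇒n12

All matches (sorted): [[5,2],[17,1],[22,0],[22,2],[28,1],[33,2],[41,1]]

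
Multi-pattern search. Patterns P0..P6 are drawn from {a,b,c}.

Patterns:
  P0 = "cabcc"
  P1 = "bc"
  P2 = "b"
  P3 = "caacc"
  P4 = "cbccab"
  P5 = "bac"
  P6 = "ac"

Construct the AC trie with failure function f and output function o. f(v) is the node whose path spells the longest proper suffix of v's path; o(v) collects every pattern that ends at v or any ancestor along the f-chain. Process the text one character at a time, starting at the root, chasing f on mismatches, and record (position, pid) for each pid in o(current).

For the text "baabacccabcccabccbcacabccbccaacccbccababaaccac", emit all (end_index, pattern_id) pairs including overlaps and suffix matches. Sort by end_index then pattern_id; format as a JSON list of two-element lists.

Construct AC machine:
Trie nodes:
  0='ε' goto a→18 b→6 c→1
  1='c' goto a→2 b→11
  2='ca' goto a→8 b→3
  3='cab' goto c→4
  4='cabc' goto c→5
  5='cabcc' goto ·  [P0 ends]
  6='b' goto a→16 c→7  [P2 ends]
  7='bc' goto ·  [P1 ends]
  8='caa' goto c→9
  9='caac' goto c→10
  10='caacc' goto ·  [P3 ends]
  11='cb' goto c→12
  12='cbc' goto c→13
  13='cbcc' goto a→14
  14='cbcca' goto b→15
  15='cbccab' goto ·  [P4 ends]
  16='ba' goto c→17
  17='bac' goto ·  [P5 ends]
  18='a' goto c→19
  19='ac' goto ·  [P6 ends]

BFS fail/out derivation:
  n1('c'): parent n0 fail=0; on 'c' 0 → fail=0;  out ∅∪∅=∅
  n6('b'): parent n0 fail=0; on 'b' 0 → fail=0;  out {2}∪∅={2}
  n18('a'): parent n0 fail=0; on 'a' 0 → fail=0;  out ∅∪∅=∅
  n2('ca'): parent n1 fail=0; on 'a' 0 → fail=18;  out ∅∪∅=∅
  n7('bc'): parent n6 fail=0; on 'c' 0 → fail=1;  out {1}∪∅={1}
  n11('cb'): parent n1 fail=0; on 'b' 0 → fail=6;  out ∅∪{2}={2}
  n16('ba'): parent n6 fail=0; on 'a' 0 → fail=18;  out ∅∪∅=∅
  n19('ac'): parent n18 fail=0; on 'c' 0 → fail=1;  out {6}∪∅={6}
  n3('cab'): parent n2 fail=18; on 'b' 18→0 → fail=6;  out ∅∪{2}={2}
  n8('caa'): parent n2 fail=18; on 'a' 18→0 → fail=18;  out ∅∪∅=∅
  n12('cbc'): parent n11 fail=6; on 'c' 6 → fail=7;  out ∅∪{1}={1}
  n17('bac'): parent n16 fail=18; on 'c' 18 → fail=19;  out {5}∪{6}={5,6}
  n4('cabc'): parent n3 fail=6; on 'c' 6 → fail=7;  out ∅∪{1}={1}
  n9('caac'): parent n8 fail=18; on 'c' 18 → fail=19;  out ∅∪{6}={6}
  n13('cbcc'): parent n12 fail=7; on 'c' 7→1→0 → fail=1;  out ∅∪∅=∅
  n5('cabcc'): parent n4 fail=7; on 'c' 7→1→0 → fail=1;  out {0}∪∅={0}
  n10('caacc'): parent n9 fail=19; on 'c' 19→1→0 → fail=1;  out {3}∪∅={3}
  n14('cbcca'): parent n13 fail=1; on 'a' 1 → fail=2;  out ∅∪∅=∅
  n15('cbccab'): parent n14 fail=2; on 'b' 2 → fail=3;  out {4}∪{2}={2,4}

Text stream:
i=0 'b': node 0→6  emit P2@[0:0]
i=1 'a': node 6→16
i=2 'a': node 16→18 (fail-walked)
i=3 'b': node 18→6 (fail-walked)  emit P2@[3:3]
i=4 'a': node 6→16
i=5 'c': node 16→17  emit P5@[3:5],P6@[4:5]
i=6 'c': node 17→1 (fail-walked)
i=7 'c': node 1→1 (fail-walked)
i=8 'a': node 1→2
i=9 'b': node 2→3  emit P2@[9:9]
i=10 'c': node 3→4  emit P1@[9:10]
i=11 'c': node 4→5  emit P0@[7:11]
i=12 'c': node 5→1 (fail-walked)
i=13 'a': node 1→2
i=14 'b': node 2→3  emit P2@[14:14]
i=15 'c': node 3→4  emit P1@[14:15]
i=16 'c': node 4→5  emit P0@[12:16]
i=17 'b': node 5→11 (fail-walked)  emit P2@[17:17]
i=18 'c': node 11→12  emit P1@[17:18]
i=19 'a': node 12→2 (fail-walked)
i=20 'c': node 2→19 (fail-walked)  emit P6@[19:20]
i=21 'a': node 19→2 (fail-walked)
i=22 'b': node 2→3  emit P2@[22:22]
i=23 'c': node 3→4  emit P1@[22:23]
i=24 'c': node 4→5  emit P0@[20:24]
i=25 'b': node 5→11 (fail-walked)  emit P2@[25:25]
i=26 'c': node 11→12  emit P1@[25:26]
i=27 'c': node 12→13
i=28 'a': node 13→14
i=29 'a': node 14→8 (fail-walked)
i=30 'c': node 8→9  emit P6@[29:30]
i=31 'c': node 9→10  emit P3@[27:31]
i=32 'c': node 10→1 (fail-walked)
i=33 'b': node 1→11  emit P2@[33:33]
i=34 'c': node 11→12  emit P1@[33:34]
i=35 'c': node 12→13
i=36 'a': node 13→14
i=37 'b': node 14→15  emit P2@[37:37],P4@[32:37]
i=38 'a': node 15→16 (fail-walked)
i=39 'b': node 16→6 (fail-walked)  emit P2@[39:39]
i=40 'a': node 6→16
i=41 'a': node 16→18 (fail-walked)
i=42 'c': node 18→19  emit P6@[41:42]
i=43 'c': node 19→1 (fail-walked)
i=44 'a': node 1→2
i=45 'c': node 2→19 (fail-walked)  emit P6@[44:45]

Result: [[0,2],[3,2],[5,5],[5,6],[9,2],[10,1],[11,0],[14,2],[15,1],[16,0],[17,2],[18,1],[20,6],[22,2],[23,1],[24,0],[25,2],[26,1],[30,6],[31,3],[33,2],[34,1],[37,2],[37,4],[39,2],[42,6],[45,6]]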